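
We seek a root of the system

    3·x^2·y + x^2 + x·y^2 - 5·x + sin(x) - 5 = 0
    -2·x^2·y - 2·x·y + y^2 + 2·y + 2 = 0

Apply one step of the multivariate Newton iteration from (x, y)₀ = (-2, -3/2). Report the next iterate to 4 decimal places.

(-1.4579, -1.0258)

At (-2, -3/2): F = (-14.409297, 7.2500).
Jacobian J = [[6·x·y + 2·x + y^2 + cos(x) - 5, 3·x^2 + 2·x·y], [-4·x·y - 2·y, -2·x^2 - 2·x + 2·y + 2]].
At the point, J = [[10.833853, 18.0000], [-9.0000, -5.0000]] (det J = 107.830734).
Solving J·Δ = −F gives Δ = (0.5421, 0.4742).
Then the next iterate is (x, y)₁ = (-1.4579, -1.0258).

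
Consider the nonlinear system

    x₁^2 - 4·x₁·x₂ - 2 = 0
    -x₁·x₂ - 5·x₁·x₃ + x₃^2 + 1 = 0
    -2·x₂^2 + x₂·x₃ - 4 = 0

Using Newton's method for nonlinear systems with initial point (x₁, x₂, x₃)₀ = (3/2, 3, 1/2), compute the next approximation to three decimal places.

(0.717, 1.217, 0.497)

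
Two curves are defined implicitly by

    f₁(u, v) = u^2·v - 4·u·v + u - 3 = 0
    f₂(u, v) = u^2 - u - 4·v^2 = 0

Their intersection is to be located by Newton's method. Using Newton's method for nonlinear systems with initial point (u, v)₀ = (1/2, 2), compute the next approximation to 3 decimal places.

(-0.345, 0.984)

At (1/2, 2): F = (-6.000, -16.250).
Jacobian J = [[2·u·v - 4·v + 1, u^2 - 4·u], [2·u - 1, -8·v]].
At the point, J = [[-5.000, -1.750], [0.000, -16.000]] (det J = 80.000).
Solving J·Δ = −F gives Δ = (-0.845, -1.016).
Then the next iterate is (u, v)₁ = (-0.345, 0.984).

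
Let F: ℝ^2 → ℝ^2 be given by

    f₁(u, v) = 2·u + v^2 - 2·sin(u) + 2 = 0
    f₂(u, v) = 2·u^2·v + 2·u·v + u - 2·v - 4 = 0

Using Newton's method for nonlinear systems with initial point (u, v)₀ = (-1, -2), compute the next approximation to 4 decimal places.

(-0.1539, -0.3848)

At (-1, -2): F = (5.682942, -1.0000).
Jacobian J = [[-2·cos(u) + 2, 2·v], [4·u·v + 2·v + 1, 2·u^2 + 2·u - 2]].
At the point, J = [[0.919395, -4.0000], [5.0000, -2.0000]] (det J = 18.161209).
Solving J·Δ = −F gives Δ = (0.8461, 1.6152).
Then the next iterate is (u, v)₁ = (-0.1539, -0.3848).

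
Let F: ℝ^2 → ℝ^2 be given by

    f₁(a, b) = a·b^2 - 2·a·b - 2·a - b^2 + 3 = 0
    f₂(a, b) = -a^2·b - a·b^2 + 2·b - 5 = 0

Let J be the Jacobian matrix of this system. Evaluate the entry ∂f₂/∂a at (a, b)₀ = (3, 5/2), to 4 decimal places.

∂f₂/∂a = -2·a·b - b^2.
At (3, 5/2) this is -21.2500.

-21.2500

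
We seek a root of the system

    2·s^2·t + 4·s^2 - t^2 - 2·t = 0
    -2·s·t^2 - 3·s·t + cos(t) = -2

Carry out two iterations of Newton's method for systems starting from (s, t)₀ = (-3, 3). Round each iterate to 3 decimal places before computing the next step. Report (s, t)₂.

(-1.266, 0.914)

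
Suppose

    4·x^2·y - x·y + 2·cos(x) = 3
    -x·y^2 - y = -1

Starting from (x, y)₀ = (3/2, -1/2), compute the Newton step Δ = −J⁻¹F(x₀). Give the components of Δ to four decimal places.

At (3/2, -1/2): F = (-6.608526, 1.1250).
Jacobian J = [[8·x·y - y - 2·sin(x), 4·x^2 - x], [-y^2, -2·x·y - 1]].
At the point, J = [[-7.494990, 7.5000], [-0.2500, 0.5000]] (det J = -1.872495).
Solving J·Δ = −F gives Δ = (-6.2707, -5.3853).

(-6.2707, -5.3853)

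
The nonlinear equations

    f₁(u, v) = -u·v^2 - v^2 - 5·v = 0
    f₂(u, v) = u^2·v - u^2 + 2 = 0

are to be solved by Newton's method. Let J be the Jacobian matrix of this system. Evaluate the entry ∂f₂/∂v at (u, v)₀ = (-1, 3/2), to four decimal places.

1.0000

∂f₂/∂v = u^2.
At (-1, 3/2) this is 1.0000.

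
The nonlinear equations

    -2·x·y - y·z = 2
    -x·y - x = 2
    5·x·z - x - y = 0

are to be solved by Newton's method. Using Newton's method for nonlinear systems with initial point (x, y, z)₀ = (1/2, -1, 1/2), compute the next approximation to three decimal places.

(-1.786, -5.000, -0.429)

At (1/2, -1, 1/2): F = (-0.500, -2.000, 1.750).
Jacobian J = [[-2·y, -2·x - z, -y], [-y - 1, -x, 0], [5·z - 1, -1, 5·x]].
At the point, J = [[2.000, -1.500, 1.000], [0.000, -0.500, 0.000], [1.500, -1.000, 2.500]] (det J = -1.750).
Solving J·Δ = −F gives Δ = (-2.286, -4.000, -0.929).
Then the next iterate is (x, y, z)₁ = (-1.786, -5.000, -0.429).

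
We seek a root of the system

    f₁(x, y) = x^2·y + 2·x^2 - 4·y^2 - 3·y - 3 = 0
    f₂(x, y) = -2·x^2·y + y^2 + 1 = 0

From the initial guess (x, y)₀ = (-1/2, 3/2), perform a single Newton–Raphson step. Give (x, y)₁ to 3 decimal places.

(-0.438, 0.426)

At (-1/2, 3/2): F = (-15.625, 2.500).
Jacobian J = [[2·x·y + 4·x, x^2 - 8·y - 3], [-4·x·y, -2·x^2 + 2·y]].
At the point, J = [[-3.500, -14.750], [3.000, 2.500]] (det J = 35.500).
Solving J·Δ = −F gives Δ = (0.062, -1.074).
Then the next iterate is (x, y)₁ = (-0.438, 0.426).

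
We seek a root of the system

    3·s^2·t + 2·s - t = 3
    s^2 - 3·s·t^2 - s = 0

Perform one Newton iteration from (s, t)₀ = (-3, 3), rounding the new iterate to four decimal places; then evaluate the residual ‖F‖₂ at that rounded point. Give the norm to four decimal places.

At (-3, 3): F = (69.0000, 93.0000).
Jacobian J = [[6·s·t + 2, 3·s^2 - 1], [2·s - 3·t^2 - 1, -6·s·t]].
At the point, J = [[-52.0000, 26.0000], [-34.0000, 54.0000]] (det J = -1924.0000).
Solving J·Δ = −F gives Δ = (0.6798, -1.2942).
Then the next iterate is (s, t)₁ = (-2.3202, 1.7058).
Re-evaluating at (-2.3202, 1.7058): F = (18.202443, 27.957159), so ‖F‖₂ = 33.3606.

33.3606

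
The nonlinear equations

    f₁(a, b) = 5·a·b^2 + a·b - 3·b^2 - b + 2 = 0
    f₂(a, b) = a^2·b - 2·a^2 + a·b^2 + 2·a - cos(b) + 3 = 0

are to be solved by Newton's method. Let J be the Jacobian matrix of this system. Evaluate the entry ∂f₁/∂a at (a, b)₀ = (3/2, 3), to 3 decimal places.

∂f₁/∂a = 5·b^2 + b.
At (3/2, 3) this is 48.000.

48.000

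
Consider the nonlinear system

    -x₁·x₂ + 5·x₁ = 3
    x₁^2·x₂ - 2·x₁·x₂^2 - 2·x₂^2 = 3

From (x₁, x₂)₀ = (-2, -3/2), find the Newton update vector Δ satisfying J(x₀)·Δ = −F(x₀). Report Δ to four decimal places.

At (-2, -3/2): F = (-16.0000, -4.5000).
Jacobian J = [[-x₂ + 5, -x₁], [2·x₁·x₂ - 2·x₂^2, x₁^2 - 4·x₁·x₂ - 4·x₂]].
At the point, J = [[6.5000, 2.0000], [1.5000, -2.0000]] (det J = -16.0000).
Solving J·Δ = −F gives Δ = (2.5625, -0.3281).

(2.5625, -0.3281)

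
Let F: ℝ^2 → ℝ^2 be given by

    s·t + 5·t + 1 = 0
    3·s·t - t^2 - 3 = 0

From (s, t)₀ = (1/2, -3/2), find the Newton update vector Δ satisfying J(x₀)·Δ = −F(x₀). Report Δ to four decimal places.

(-0.4792, 1.1875)

At (1/2, -3/2): F = (-7.2500, -7.5000).
Jacobian J = [[t, s + 5], [3·t, 3·s - 2·t]].
At the point, J = [[-1.5000, 5.5000], [-4.5000, 4.5000]] (det J = 18.0000).
Solving J·Δ = −F gives Δ = (-0.4792, 1.1875).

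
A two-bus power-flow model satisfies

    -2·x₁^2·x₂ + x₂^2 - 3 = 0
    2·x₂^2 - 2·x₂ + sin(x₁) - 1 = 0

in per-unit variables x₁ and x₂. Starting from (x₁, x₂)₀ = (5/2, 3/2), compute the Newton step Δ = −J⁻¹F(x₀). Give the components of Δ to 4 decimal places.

(-0.9993, -0.4748)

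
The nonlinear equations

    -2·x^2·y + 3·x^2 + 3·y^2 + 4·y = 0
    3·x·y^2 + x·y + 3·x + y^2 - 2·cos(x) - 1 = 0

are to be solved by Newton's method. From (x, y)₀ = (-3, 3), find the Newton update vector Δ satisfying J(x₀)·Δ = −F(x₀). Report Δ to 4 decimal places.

At (-3, 3): F = (12.0000, -89.020015).
Jacobian J = [[-4·x·y + 6·x, -2·x^2 + 6·y + 4], [3·y^2 + y + 2·sin(x) + 3, 6·x·y + x + 2·y]].
At the point, J = [[18.0000, 4.0000], [32.717760, -51.0000]] (det J = -1048.871040).
Solving J·Δ = −F gives Δ = (-0.2440, -1.9020).

(-0.2440, -1.9020)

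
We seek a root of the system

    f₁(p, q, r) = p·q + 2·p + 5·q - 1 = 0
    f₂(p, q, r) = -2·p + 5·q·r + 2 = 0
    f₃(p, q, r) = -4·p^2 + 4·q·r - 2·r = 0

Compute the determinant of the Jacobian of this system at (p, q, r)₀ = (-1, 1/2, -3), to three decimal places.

J = [[q + 2, p + 5, 0], [-2, 5·r, 5·q], [-8·p, 4·r, 4·q - 2]].
At the point, J = [[2.500, 4.000, 0.000], [-2.000, -15.000, 2.500], [8.000, -12.000, 0.000]].
det J = 155.000.

155.000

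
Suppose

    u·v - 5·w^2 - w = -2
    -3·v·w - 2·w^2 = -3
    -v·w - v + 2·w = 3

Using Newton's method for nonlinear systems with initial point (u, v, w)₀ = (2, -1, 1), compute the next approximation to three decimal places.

(-6.636, 0.182, 1.455)

At (2, -1, 1): F = (-6.000, 4.000, 1.000).
Jacobian J = [[v, u, -10·w - 1], [0, -3·w, -3·v - 4·w], [0, -w - 1, -v + 2]].
At the point, J = [[-1.000, 2.000, -11.000], [0.000, -3.000, -1.000], [0.000, -2.000, 3.000]] (det J = 11.000).
Solving J·Δ = −F gives Δ = (-8.636, 1.182, 0.455).
Then the next iterate is (u, v, w)₁ = (-6.636, 0.182, 1.455).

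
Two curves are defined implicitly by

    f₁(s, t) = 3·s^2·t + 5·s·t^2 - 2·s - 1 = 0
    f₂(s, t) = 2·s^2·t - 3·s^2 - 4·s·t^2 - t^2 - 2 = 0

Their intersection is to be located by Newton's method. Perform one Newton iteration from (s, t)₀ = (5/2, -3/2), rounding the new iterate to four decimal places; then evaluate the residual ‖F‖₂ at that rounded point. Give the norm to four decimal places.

19.0500

At (5/2, -3/2): F = (-6.0000, -64.2500).
Jacobian J = [[6·s·t + 5·t^2 - 2, 3·s^2 + 10·s·t], [4·s·t - 6·s - 4·t^2, 2·s^2 - 8·s·t - 2·t]].
At the point, J = [[-13.2500, -18.7500], [-39.0000, 45.5000]] (det J = -1334.1250).
Solving J·Δ = −F gives Δ = (-1.1076, 0.4627).
Then the next iterate is (s, t)₁ = (1.3924, -1.0373).
Re-evaluating at (1.3924, -1.0373): F = (-2.327031, -18.907354), so ‖F‖₂ = 19.0500.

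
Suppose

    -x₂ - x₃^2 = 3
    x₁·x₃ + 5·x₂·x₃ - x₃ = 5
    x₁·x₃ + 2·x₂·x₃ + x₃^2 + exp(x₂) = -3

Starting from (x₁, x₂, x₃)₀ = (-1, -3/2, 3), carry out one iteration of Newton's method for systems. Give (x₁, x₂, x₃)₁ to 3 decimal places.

At (-1, -3/2, 3): F = (-10.500, -33.500, 0.22313).
Jacobian J = [[0, -1, -2·x₃], [x₃, 5·x₃, x₁ + 5·x₂ - 1], [x₃, 2·x₃ + exp(x₂), x₁ + 2·x₂ + 2·x₃]].
At the point, J = [[0.000, -1.000, -6.000], [3.000, 15.000, -9.500], [3.000, 6.22313, 2.000]] (det J = 192.48366).
Solving J·Δ = −F gives Δ = (-1.404, 1.272, -1.962).
Then the next iterate is (x₁, x₂, x₃)₁ = (-2.404, -0.228, 1.038).

(-2.404, -0.228, 1.038)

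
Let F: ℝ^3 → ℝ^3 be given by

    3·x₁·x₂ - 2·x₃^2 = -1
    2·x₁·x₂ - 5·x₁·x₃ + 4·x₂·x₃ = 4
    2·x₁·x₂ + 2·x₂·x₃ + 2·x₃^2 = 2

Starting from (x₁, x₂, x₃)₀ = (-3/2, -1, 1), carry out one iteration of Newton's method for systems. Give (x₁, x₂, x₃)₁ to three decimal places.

(-1.024, -0.667, 1.143)

At (-3/2, -1, 1): F = (3.500, 2.500, 1.000).
Jacobian J = [[3·x₂, 3·x₁, -4·x₃], [2·x₂ - 5·x₃, 2·x₁ + 4·x₃, -5·x₁ + 4·x₂], [2·x₂, 2·x₁ + 2·x₃, 2·x₂ + 4·x₃]].
At the point, J = [[-3.000, -4.500, -4.000], [-7.000, 1.000, 3.500], [-2.000, -1.000, 2.000]] (det J = -84.000).
Solving J·Δ = −F gives Δ = (0.476, 0.333, 0.143).
Then the next iterate is (x₁, x₂, x₃)₁ = (-1.024, -0.667, 1.143).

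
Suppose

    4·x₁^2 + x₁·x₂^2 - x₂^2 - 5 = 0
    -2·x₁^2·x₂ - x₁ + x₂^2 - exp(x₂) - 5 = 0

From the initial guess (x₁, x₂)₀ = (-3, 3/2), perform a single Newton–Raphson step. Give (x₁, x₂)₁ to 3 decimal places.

(-1.720, 1.014)

At (-3, 3/2): F = (22.000, -31.23169).
Jacobian J = [[8·x₁ + x₂^2, 2·x₁·x₂ - 2·x₂], [-4·x₁·x₂ - 1, -2·x₁^2 + 2·x₂ - exp(x₂)]].
At the point, J = [[-21.750, -12.000], [17.000, -19.48169]] (det J = 627.72674).
Solving J·Δ = −F gives Δ = (1.280, -0.486).
Then the next iterate is (x₁, x₂)₁ = (-1.720, 1.014).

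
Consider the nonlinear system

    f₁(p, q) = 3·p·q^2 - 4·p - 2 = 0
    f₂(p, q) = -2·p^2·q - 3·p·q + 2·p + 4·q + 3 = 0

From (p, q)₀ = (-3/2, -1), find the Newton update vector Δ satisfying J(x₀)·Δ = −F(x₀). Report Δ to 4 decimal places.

At (-3/2, -1): F = (-0.5000, -4.0000).
Jacobian J = [[3·q^2 - 4, 6·p·q], [-4·p·q - 3·q + 2, -2·p^2 - 3·p + 4]].
At the point, J = [[-1.0000, 9.0000], [-1.0000, 4.0000]] (det J = 5.0000).
Solving J·Δ = −F gives Δ = (-6.8000, -0.7000).

(-6.8000, -0.7000)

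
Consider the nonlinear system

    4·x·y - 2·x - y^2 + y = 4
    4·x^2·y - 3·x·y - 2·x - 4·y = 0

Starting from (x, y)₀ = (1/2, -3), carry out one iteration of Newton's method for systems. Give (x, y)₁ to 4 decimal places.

At (1/2, -3): F = (-23.0000, 12.5000).
Jacobian J = [[4·y - 2, 4·x - 2·y + 1], [8·x·y - 3·y - 2, 4·x^2 - 3·x - 4]].
At the point, J = [[-14.0000, 9.0000], [-5.0000, -4.5000]] (det J = 108.0000).
Solving J·Δ = −F gives Δ = (0.0833, 2.6852).
Then the next iterate is (x, y)₁ = (0.5833, -0.3148).

(0.5833, -0.3148)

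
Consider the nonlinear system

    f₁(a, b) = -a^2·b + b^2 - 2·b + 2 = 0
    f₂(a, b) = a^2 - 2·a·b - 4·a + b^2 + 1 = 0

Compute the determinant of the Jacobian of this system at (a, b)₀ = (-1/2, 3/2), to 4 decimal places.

J = [[-2·a·b, -a^2 + 2·b - 2], [2·a - 2·b - 4, -2·a + 2·b]].
At the point, J = [[1.5000, 0.7500], [-8.0000, 4.0000]].
det J = 12.0000.

12.0000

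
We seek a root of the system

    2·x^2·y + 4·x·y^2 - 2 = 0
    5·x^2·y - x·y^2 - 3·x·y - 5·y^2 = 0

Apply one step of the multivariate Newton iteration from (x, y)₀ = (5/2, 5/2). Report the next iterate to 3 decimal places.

(1.953, 1.470)

At (5/2, 5/2): F = (91.750, 12.500).
Jacobian J = [[4·x·y + 4·y^2, 2·x^2 + 8·x·y], [10·x·y - y^2 - 3·y, 5·x^2 - 2·x·y - 3·x - 10·y]].
At the point, J = [[50.000, 62.500], [48.750, -13.750]] (det J = -3734.375).
Solving J·Δ = −F gives Δ = (-0.547, -1.030).
Then the next iterate is (x, y)₁ = (1.953, 1.470).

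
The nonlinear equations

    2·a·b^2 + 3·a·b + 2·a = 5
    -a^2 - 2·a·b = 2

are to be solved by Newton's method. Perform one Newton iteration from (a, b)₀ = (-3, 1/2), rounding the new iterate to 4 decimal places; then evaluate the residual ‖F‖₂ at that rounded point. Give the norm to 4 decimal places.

6.9523

At (-3, 1/2): F = (-17.0000, -8.0000).
Jacobian J = [[2·b^2 + 3·b + 2, 4·a·b + 3·a], [-2·a - 2·b, -2·a]].
At the point, J = [[4.0000, -15.0000], [5.0000, 6.0000]] (det J = 99.0000).
Solving J·Δ = −F gives Δ = (2.2424, -0.5354).
Then the next iterate is (a, b)₁ = (-0.7576, -0.0354).
Re-evaluating at (-0.7576, -0.0354): F = (-6.436642, -2.627596), so ‖F‖₂ = 6.9523.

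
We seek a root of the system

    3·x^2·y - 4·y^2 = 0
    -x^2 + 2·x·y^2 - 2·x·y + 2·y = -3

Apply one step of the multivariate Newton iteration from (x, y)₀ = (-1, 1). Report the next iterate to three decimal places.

(-3.000, 3.200)

At (-1, 1): F = (-1.000, 4.000).
Jacobian J = [[6·x·y, 3·x^2 - 8·y], [-2·x + 2·y^2 - 2·y, 4·x·y - 2·x + 2]].
At the point, J = [[-6.000, -5.000], [2.000, 0.000]] (det J = 10.000).
Solving J·Δ = −F gives Δ = (-2.000, 2.200).
Then the next iterate is (x, y)₁ = (-3.000, 3.200).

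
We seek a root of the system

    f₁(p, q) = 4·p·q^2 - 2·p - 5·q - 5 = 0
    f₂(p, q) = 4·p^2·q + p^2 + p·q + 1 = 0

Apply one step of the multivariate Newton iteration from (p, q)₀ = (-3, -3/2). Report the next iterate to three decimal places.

(-2.059, -1.116)

At (-3, -3/2): F = (-18.500, -39.500).
Jacobian J = [[4·q^2 - 2, 8·p·q - 5], [8·p·q + 2·p + q, 4·p^2 + p]].
At the point, J = [[7.000, 31.000], [28.500, 33.000]] (det J = -652.500).
Solving J·Δ = −F gives Δ = (0.941, 0.384).
Then the next iterate is (p, q)₁ = (-2.059, -1.116).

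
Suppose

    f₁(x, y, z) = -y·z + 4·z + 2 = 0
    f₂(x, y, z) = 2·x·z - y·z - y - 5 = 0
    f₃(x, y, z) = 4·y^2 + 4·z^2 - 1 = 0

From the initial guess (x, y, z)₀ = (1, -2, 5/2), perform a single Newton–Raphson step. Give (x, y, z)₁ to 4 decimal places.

At (1, -2, 5/2): F = (17.0000, 7.0000, 40.0000).
Jacobian J = [[0, -z, -y + 4], [2·z, -z - 1, 2·x - y], [0, 8·y, 8·z]].
At the point, J = [[0.0000, -2.5000, 6.0000], [5.0000, -3.5000, 4.0000], [0.0000, -16.0000, 20.0000]] (det J = -230.0000).
Solving J·Δ = −F gives Δ = (0.0696, -2.1739, -3.7391).
Then the next iterate is (x, y, z)₁ = (1.0696, -4.1739, -1.2391).

(1.0696, -4.1739, -1.2391)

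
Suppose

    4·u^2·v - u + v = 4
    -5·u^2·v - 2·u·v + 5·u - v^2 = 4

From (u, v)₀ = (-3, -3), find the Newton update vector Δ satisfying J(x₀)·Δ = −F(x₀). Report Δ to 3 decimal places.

(-0.695, 4.360)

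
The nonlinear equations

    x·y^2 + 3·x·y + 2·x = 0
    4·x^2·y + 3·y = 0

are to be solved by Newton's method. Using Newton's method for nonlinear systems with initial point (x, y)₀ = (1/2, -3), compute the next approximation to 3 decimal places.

(-0.900, -4.200)

At (1/2, -3): F = (1.000, -12.000).
Jacobian J = [[y^2 + 3·y + 2, 2·x·y + 3·x], [8·x·y, 4·x^2 + 3]].
At the point, J = [[2.000, -1.500], [-12.000, 4.000]] (det J = -10.000).
Solving J·Δ = −F gives Δ = (-1.400, -1.200).
Then the next iterate is (x, y)₁ = (-0.900, -4.200).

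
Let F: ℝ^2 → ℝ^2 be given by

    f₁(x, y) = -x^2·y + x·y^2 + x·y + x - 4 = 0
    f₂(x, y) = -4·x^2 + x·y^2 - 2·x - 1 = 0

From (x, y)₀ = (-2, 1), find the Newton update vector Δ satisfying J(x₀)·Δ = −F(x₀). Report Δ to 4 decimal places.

(0.7705, -0.8607)

At (-2, 1): F = (-14.0000, -15.0000).
Jacobian J = [[-2·x·y + y^2 + y + 1, -x^2 + 2·x·y + x], [-8·x + y^2 - 2, 2·x·y]].
At the point, J = [[7.0000, -10.0000], [15.0000, -4.0000]] (det J = 122.0000).
Solving J·Δ = −F gives Δ = (0.7705, -0.8607).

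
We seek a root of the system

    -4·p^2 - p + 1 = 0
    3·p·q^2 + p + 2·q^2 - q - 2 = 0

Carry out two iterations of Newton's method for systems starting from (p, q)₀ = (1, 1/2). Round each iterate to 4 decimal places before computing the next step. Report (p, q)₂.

(0.4104, 0.8657)

At (1, 1/2): F = (-4.0000, -0.2500).
Jacobian J = [[-8·p - 1, 0], [3·q^2 + 1, 6·p·q + 4·q - 1]].
At the point, J = [[-9.0000, 0.0000], [1.7500, 4.0000]] (det J = -36.0000).
Solving J·Δ = −F gives Δ = (-0.4444, 0.2569).
Then the next iterate is (p, q)₁ = (0.5556, 0.7569).
Round to (0.5556, 0.7569) and repeat: F = (-0.790365, -0.100599), J = [[-5.4448, 0.0000], [2.718693, 4.550802]].
Δ = (-0.1452, 0.1088), so (p, q)₂ = (0.4104, 0.8657).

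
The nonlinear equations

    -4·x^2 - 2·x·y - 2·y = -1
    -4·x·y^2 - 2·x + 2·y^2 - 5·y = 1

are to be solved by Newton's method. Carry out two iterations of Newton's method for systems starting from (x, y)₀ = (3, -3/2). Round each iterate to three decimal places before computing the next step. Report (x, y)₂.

At (3, -3/2): F = (-23.000, -22.000).
Jacobian J = [[-8·x - 2·y, -2·x - 2], [-4·y^2 - 2, -8·x·y + 4·y - 5]].
At the point, J = [[-21.000, -8.000], [-11.000, 25.000]] (det J = -613.000).
Solving J·Δ = −F gives Δ = (-1.225, 0.341).
Then the next iterate is (x, y)₁ = (1.775, -1.159).
Round to (1.775, -1.159) and repeat: F = (-5.17005, -5.60573), J = [[-11.882, -5.550], [-7.37312, 6.82180]].
Δ = (-0.544, 0.234), so (x, y)₂ = (1.231, -0.925).

(1.231, -0.925)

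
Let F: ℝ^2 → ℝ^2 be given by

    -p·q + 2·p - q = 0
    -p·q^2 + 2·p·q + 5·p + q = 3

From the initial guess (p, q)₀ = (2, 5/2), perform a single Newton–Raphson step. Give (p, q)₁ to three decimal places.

At (2, 5/2): F = (-3.500, 7.000).
Jacobian J = [[-q + 2, -p - 1], [-q^2 + 2·q + 5, -2·p·q + 2·p + 1]].
At the point, J = [[-0.500, -3.000], [3.750, -5.000]] (det J = 13.750).
Solving J·Δ = −F gives Δ = (-2.800, -0.700).
Then the next iterate is (p, q)₁ = (-0.800, 1.800).

(-0.800, 1.800)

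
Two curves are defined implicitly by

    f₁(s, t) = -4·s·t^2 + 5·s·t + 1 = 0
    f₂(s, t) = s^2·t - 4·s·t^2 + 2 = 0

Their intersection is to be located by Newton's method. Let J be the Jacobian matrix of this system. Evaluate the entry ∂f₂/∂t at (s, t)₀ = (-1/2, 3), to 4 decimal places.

12.2500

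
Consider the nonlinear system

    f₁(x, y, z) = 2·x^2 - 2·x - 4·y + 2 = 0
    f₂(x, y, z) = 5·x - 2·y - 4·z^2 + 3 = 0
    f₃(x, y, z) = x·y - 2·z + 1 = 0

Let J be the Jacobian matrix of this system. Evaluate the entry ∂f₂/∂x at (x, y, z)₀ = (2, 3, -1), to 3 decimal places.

5.000

∂f₂/∂x = 5.
At (2, 3, -1) this is 5.000.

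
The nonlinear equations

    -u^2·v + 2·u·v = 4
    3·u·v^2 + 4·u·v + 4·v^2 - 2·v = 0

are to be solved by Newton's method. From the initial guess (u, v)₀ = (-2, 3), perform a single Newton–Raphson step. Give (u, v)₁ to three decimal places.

(0.762, 5.714)

At (-2, 3): F = (-28.000, -48.000).
Jacobian J = [[-2·u·v + 2·v, -u^2 + 2·u], [3·v^2 + 4·v, 6·u·v + 4·u + 8·v - 2]].
At the point, J = [[18.000, -8.000], [39.000, -22.000]] (det J = -84.000).
Solving J·Δ = −F gives Δ = (2.762, 2.714).
Then the next iterate is (u, v)₁ = (0.762, 5.714).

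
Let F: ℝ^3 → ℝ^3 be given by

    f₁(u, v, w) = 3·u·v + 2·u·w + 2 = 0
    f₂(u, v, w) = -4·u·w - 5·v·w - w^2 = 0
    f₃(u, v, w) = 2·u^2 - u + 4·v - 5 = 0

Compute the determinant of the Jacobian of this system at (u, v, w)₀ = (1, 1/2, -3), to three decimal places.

-7.500

J = [[3·v + 2·w, 3·u, 2·u], [-4·w, -5·w, -4·u - 5·v - 2·w], [4·u - 1, 4, 0]].
At the point, J = [[-4.500, 3.000, 2.000], [12.000, 15.000, -0.500], [3.000, 4.000, 0.000]].
det J = -7.500.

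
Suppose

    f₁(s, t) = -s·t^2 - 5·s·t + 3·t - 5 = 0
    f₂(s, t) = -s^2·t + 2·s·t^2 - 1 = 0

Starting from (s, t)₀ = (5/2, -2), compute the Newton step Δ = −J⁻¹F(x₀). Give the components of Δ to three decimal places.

(-0.725, 0.703)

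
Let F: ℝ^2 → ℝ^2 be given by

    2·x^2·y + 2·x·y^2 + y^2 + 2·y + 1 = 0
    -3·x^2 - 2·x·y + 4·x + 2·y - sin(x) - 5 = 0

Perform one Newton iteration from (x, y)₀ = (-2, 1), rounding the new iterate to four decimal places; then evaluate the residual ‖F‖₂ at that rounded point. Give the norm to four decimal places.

6.5317

At (-2, 1): F = (8.0000, -18.090703).
Jacobian J = [[4·x·y + 2·y^2, 2·x^2 + 4·x·y + 2·y + 2], [-6·x - 2·y - cos(x) + 4, -2·x + 2]].
At the point, J = [[-6.0000, 4.0000], [14.416147, 6.0000]] (det J = -93.664587).
Solving J·Δ = −F gives Δ = (1.2850, -0.0724).
Then the next iterate is (x, y)₁ = (-0.7150, 0.9276).
Re-evaluating at (-0.7150, 0.9276): F = (3.433635, -5.556390), so ‖F‖₂ = 6.5317.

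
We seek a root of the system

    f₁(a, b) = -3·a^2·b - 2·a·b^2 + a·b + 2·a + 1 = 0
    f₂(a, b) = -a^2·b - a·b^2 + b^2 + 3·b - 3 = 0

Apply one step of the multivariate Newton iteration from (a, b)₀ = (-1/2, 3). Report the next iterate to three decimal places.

At (-1/2, 3): F = (5.250, 18.750).
Jacobian J = [[-6·a·b - 2·b^2 + b + 2, -3·a^2 - 4·a·b + a], [-2·a·b - b^2, -a^2 - 2·a·b + 2·b + 3]].
At the point, J = [[-4.000, 4.750], [-6.000, 11.750]] (det J = -18.500).
Solving J·Δ = −F gives Δ = (-1.480, -2.351).
Then the next iterate is (a, b)₁ = (-1.980, 0.649).

(-1.980, 0.649)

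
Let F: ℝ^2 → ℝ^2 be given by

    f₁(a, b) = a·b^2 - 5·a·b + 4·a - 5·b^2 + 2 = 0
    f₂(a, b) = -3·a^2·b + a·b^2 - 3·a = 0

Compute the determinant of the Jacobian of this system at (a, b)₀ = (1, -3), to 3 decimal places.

J = [[b^2 - 5·b + 4, 2·a·b - 5·a - 10·b], [-6·a·b + b^2 - 3, -3·a^2 + 2·a·b]].
At the point, J = [[28.000, 19.000], [24.000, -9.000]].
det J = -708.000.

-708.000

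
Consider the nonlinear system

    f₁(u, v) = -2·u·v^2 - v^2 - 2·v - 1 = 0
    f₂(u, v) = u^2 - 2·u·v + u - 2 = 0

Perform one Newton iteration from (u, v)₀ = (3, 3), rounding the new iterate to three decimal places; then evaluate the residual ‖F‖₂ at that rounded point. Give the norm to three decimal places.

19.688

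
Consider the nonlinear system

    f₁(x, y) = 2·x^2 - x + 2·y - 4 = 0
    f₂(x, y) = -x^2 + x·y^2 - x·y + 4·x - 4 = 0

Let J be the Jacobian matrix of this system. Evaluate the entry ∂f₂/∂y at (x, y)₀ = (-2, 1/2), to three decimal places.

0.000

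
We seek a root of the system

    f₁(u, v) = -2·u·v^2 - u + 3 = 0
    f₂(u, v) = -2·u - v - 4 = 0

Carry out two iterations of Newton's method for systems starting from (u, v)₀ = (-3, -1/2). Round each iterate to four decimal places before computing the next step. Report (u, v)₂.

(-1.7256, -0.5488)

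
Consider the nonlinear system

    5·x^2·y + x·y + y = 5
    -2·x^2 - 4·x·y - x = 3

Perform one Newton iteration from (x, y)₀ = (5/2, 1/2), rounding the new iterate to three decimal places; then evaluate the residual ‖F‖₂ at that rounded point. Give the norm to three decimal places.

5.990

At (5/2, 1/2): F = (12.375, -23.000).
Jacobian J = [[10·x·y + y, 5·x^2 + x + 1], [-4·x - 4·y - 1, -4·x]].
At the point, J = [[13.000, 34.750], [-13.000, -10.000]] (det J = 321.750).
Solving J·Δ = −F gives Δ = (-2.099, 0.429).
Then the next iterate is (x, y)₁ = (0.401, 0.929).
Re-evaluating at (0.401, 0.929): F = (-2.95155, -5.21272), so ‖F‖₂ = 5.990.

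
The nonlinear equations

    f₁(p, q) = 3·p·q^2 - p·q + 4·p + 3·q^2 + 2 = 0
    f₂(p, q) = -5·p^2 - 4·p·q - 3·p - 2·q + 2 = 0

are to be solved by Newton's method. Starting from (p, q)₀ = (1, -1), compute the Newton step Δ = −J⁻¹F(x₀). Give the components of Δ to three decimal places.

At (1, -1): F = (13.000, 0.000).
Jacobian J = [[3·q^2 - q + 4, 6·p·q - p + 6·q], [-10·p - 4·q - 3, -4·p - 2]].
At the point, J = [[8.000, -13.000], [-9.000, -6.000]] (det J = -165.000).
Solving J·Δ = −F gives Δ = (-0.473, 0.709).

(-0.473, 0.709)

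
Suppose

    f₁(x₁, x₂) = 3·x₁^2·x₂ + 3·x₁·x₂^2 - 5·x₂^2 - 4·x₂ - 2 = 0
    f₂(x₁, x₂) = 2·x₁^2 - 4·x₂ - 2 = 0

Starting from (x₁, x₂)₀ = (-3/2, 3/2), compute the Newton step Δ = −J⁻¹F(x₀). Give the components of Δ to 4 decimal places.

At (-3/2, 3/2): F = (-19.2500, -3.5000).
Jacobian J = [[6·x₁·x₂ + 3·x₂^2, 3·x₁^2 + 6·x₁·x₂ - 10·x₂ - 4], [4·x₁, -4]].
At the point, J = [[-6.7500, -25.7500], [-6.0000, -4.0000]] (det J = -127.5000).
Solving J·Δ = −F gives Δ = (-0.1029, -0.7206).

(-0.1029, -0.7206)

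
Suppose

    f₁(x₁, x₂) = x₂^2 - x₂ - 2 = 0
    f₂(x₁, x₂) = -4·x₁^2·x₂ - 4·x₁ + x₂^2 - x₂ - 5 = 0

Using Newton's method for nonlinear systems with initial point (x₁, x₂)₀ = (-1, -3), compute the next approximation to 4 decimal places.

At (-1, -3): F = (10.0000, 23.0000).
Jacobian J = [[0, 2·x₂ - 1], [-8·x₁·x₂ - 4, -4·x₁^2 + 2·x₂ - 1]].
At the point, J = [[0.0000, -7.0000], [-28.0000, -11.0000]] (det J = -196.0000).
Solving J·Δ = −F gives Δ = (0.2602, 1.4286).
Then the next iterate is (x₁, x₂)₁ = (-0.7398, -1.5714).

(-0.7398, -1.5714)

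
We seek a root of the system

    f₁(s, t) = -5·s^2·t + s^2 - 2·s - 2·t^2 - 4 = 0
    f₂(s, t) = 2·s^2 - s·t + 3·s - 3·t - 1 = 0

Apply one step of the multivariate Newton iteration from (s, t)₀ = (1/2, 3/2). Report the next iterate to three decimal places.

At (1/2, 3/2): F = (-11.125, -4.250).
Jacobian J = [[-10·s·t + 2·s - 2, -5·s^2 - 4·t], [4·s - t + 3, -s - 3]].
At the point, J = [[-8.500, -7.250], [3.500, -3.500]] (det J = 55.125).
Solving J·Δ = −F gives Δ = (-0.147, -1.362).
Then the next iterate is (s, t)₁ = (0.353, 0.138).

(0.353, 0.138)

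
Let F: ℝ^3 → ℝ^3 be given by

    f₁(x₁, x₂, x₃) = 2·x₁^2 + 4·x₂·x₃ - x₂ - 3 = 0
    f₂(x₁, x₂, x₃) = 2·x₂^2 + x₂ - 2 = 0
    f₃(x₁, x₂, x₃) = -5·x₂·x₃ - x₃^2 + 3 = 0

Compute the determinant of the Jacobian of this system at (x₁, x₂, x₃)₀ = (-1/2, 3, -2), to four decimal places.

286.0000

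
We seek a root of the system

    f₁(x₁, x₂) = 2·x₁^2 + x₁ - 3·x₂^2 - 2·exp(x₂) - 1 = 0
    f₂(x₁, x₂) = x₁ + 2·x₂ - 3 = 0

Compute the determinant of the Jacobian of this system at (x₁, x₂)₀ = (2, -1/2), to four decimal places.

16.2131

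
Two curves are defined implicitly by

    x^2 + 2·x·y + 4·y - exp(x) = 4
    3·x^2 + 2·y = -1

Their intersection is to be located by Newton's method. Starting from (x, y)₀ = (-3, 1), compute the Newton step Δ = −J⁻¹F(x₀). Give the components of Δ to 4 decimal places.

At (-3, 1): F = (2.950213, 30.0000).
Jacobian J = [[2·x + 2·y - exp(x), 2·x + 4], [6·x, 2]].
At the point, J = [[-4.049787, -2.0000], [-18.0000, 2.0000]] (det J = -44.099574).
Solving J·Δ = −F gives Δ = (1.4944, -1.5508).

(1.4944, -1.5508)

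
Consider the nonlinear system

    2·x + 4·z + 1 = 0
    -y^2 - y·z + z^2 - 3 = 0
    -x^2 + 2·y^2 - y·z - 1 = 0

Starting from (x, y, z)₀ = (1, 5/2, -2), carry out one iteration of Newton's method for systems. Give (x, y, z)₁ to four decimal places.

(2.7245, 1.5765, -1.6122)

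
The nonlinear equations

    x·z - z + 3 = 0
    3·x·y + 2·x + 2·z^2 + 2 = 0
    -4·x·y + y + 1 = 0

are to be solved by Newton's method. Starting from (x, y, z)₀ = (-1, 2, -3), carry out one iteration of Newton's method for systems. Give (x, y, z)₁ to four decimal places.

(0.6698, 2.4717, -1.0047)

At (-1, 2, -3): F = (9.0000, 12.0000, 11.0000).
Jacobian J = [[z, 0, x - 1], [3·y + 2, 3·x, 4·z], [-4·y, -4·x + 1, 0]].
At the point, J = [[-3.0000, 0.0000, -2.0000], [8.0000, -3.0000, -12.0000], [-8.0000, 5.0000, 0.0000]] (det J = -212.0000).
Solving J·Δ = −F gives Δ = (1.6698, 0.4717, 1.9953).
Then the next iterate is (x, y, z)₁ = (0.6698, 2.4717, -1.0047).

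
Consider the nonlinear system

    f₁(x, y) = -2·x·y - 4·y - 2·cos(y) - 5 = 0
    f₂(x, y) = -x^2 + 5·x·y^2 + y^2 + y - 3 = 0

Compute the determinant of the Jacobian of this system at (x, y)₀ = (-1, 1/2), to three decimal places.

6.384

J = [[-2·y, -2·x + 2·sin(y) - 4], [-2·x + 5·y^2, 10·x·y + 2·y + 1]].
At the point, J = [[-1.000, -1.04115], [3.250, -3.000]].
det J = 6.384.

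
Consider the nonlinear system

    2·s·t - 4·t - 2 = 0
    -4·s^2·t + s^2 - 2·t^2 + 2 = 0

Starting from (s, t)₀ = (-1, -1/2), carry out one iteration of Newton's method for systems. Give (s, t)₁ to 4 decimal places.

At (-1, -1/2): F = (1.0000, 4.5000).
Jacobian J = [[2·t, 2·s - 4], [-8·s·t + 2·s, -4·s^2 - 4·t]].
At the point, J = [[-1.0000, -6.0000], [-6.0000, -2.0000]] (det J = -34.0000).
Solving J·Δ = −F gives Δ = (0.7353, 0.0441).
Then the next iterate is (s, t)₁ = (-0.2647, -0.4559).

(-0.2647, -0.4559)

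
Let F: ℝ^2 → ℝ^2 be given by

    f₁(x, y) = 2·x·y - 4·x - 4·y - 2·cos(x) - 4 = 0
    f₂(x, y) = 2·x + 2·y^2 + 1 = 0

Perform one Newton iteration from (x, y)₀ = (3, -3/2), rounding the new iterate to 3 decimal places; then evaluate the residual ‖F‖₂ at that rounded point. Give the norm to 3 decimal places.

8.408

At (3, -3/2): F = (-17.02002, 11.500).
Jacobian J = [[2·y + 2·sin(x) - 4, 2·x - 4], [2, 4·y]].
At the point, J = [[-6.71776, 2.000], [2.000, -6.000]] (det J = 36.30656).
Solving J·Δ = −F gives Δ = (-2.179, 1.190).
Then the next iterate is (x, y)₁ = (0.821, -0.310).
Re-evaluating at (0.821, -0.310): F = (-7.91600, 2.83420), so ‖F‖₂ = 8.408.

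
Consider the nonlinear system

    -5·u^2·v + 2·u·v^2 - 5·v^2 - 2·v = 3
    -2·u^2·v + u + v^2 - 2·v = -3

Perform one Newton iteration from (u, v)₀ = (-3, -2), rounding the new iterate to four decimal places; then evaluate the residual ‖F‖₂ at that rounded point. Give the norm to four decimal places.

18.0825

At (-3, -2): F = (47.0000, 44.0000).
Jacobian J = [[-10·u·v + 2·v^2, -5·u^2 + 4·u·v - 10·v - 2], [-4·u·v + 1, -2·u^2 + 2·v - 2]].
At the point, J = [[-52.0000, -3.0000], [-23.0000, -24.0000]] (det J = 1179.0000).
Solving J·Δ = −F gives Δ = (0.8448, 1.0237).
Then the next iterate is (u, v)₁ = (-2.1552, -0.9763).
Re-evaluating at (-2.1552, -0.9763): F = (12.752299, 12.820168), so ‖F‖₂ = 18.0825.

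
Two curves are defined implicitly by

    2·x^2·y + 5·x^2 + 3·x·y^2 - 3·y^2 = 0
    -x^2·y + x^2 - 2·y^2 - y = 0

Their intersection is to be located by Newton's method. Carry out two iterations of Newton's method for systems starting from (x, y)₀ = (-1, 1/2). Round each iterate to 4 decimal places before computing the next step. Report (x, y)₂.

(-0.2447, 0.0816)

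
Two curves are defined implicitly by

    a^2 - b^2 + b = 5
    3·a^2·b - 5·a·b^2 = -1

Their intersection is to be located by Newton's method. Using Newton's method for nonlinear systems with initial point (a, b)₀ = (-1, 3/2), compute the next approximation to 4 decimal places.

(-1.6797, -0.1953)

At (-1, 3/2): F = (-4.7500, 16.7500).
Jacobian J = [[2·a, -2·b + 1], [6·a·b - 5·b^2, 3·a^2 - 10·a·b]].
At the point, J = [[-2.0000, -2.0000], [-20.2500, 18.0000]] (det J = -76.5000).
Solving J·Δ = −F gives Δ = (-0.6797, -1.6953).
Then the next iterate is (a, b)₁ = (-1.6797, -0.1953).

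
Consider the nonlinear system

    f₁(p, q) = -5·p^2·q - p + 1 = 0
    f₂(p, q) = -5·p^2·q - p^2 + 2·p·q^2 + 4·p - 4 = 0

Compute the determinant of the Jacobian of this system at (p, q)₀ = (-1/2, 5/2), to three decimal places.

-34.375

J = [[-10·p·q - 1, -5·p^2], [-10·p·q - 2·p + 2·q^2 + 4, -5·p^2 + 4·p·q]].
At the point, J = [[11.500, -1.250], [30.000, -6.250]].
det J = -34.375.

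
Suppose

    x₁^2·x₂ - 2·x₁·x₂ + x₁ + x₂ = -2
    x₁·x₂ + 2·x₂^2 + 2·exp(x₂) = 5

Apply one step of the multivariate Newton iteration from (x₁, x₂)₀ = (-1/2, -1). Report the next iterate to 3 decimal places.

(0.030, -1.610)

At (-1/2, -1): F = (-0.750, -1.76424).
Jacobian J = [[2·x₁·x₂ - 2·x₂ + 1, x₁^2 - 2·x₁ + 1], [x₂, x₁ + 4·x₂ + 2·exp(x₂)]].
At the point, J = [[4.000, 2.250], [-1.000, -3.76424]] (det J = -12.80696).
Solving J·Δ = −F gives Δ = (0.530, -0.610).
Then the next iterate is (x₁, x₂)₁ = (0.030, -1.610).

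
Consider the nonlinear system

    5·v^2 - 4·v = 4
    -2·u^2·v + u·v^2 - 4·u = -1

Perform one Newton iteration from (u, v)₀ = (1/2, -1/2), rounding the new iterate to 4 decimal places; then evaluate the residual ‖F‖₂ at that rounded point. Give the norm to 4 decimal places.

0.0344

At (1/2, -1/2): F = (-0.7500, -0.6250).
Jacobian J = [[0, 10·v - 4], [-4·u·v + v^2 - 4, -2·u^2 + 2·u·v]].
At the point, J = [[0.0000, -9.0000], [-2.7500, -1.0000]] (det J = -24.7500).
Solving J·Δ = −F gives Δ = (-0.1970, -0.0833).
Then the next iterate is (u, v)₁ = (0.3030, -0.5833).
Re-evaluating at (0.3030, -0.5833): F = (0.034394, -0.001803), so ‖F‖₂ = 0.0344.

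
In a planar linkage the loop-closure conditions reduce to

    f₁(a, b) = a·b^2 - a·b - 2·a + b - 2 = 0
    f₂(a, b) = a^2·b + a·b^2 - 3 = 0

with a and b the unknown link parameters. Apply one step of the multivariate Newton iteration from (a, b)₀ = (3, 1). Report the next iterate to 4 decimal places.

At (3, 1): F = (-7.0000, 9.0000).
Jacobian J = [[b^2 - b - 2, 2·a·b - a + 1], [2·a·b + b^2, a^2 + 2·a·b]].
At the point, J = [[-2.0000, 4.0000], [7.0000, 15.0000]] (det J = -58.0000).
Solving J·Δ = −F gives Δ = (-2.4310, 0.5345).
Then the next iterate is (a, b)₁ = (0.5690, 1.5345).

(0.5690, 1.5345)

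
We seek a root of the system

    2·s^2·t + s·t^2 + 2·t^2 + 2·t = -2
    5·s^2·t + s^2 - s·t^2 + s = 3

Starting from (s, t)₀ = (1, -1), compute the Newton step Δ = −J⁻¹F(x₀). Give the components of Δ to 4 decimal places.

At (1, -1): F = (1.0000, -7.0000).
Jacobian J = [[4·s·t + t^2, 2·s^2 + 2·s·t + 4·t + 2], [10·s·t + 2·s - t^2 + 1, 5·s^2 - 2·s·t]].
At the point, J = [[-3.0000, -2.0000], [-8.0000, 7.0000]] (det J = -37.0000).
Solving J·Δ = −F gives Δ = (-0.1892, 0.7838).

(-0.1892, 0.7838)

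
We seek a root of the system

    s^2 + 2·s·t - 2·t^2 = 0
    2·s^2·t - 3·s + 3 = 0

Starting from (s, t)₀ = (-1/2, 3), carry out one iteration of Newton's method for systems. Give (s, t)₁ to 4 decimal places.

(0.0906, 1.6310)

At (-1/2, 3): F = (-20.7500, 6.0000).
Jacobian J = [[2·s + 2·t, 2·s - 4·t], [4·s·t - 3, 2·s^2]].
At the point, J = [[5.0000, -13.0000], [-9.0000, 0.5000]] (det J = -114.5000).
Solving J·Δ = −F gives Δ = (0.5906, -1.3690).
Then the next iterate is (s, t)₁ = (0.0906, 1.6310).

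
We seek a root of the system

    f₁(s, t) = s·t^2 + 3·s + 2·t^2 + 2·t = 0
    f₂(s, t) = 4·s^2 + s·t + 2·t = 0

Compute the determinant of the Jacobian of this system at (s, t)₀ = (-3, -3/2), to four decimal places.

J = [[t^2 + 3, 2·s·t + 4·t + 2], [8·s + t, s + 2]].
At the point, J = [[5.2500, 5.0000], [-25.5000, -1.0000]].
det J = 122.2500.

122.2500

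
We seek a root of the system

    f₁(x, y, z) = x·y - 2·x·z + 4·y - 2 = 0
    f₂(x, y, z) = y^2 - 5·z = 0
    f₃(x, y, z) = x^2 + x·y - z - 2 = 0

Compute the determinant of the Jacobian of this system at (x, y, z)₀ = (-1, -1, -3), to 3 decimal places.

J = [[y - 2·z, x + 4, -2·x], [0, 2·y, -5], [2·x + y, x, -1]].
At the point, J = [[5.000, 3.000, 2.000], [0.000, -2.000, -5.000], [-3.000, -1.000, -1.000]].
det J = 18.000.

18.000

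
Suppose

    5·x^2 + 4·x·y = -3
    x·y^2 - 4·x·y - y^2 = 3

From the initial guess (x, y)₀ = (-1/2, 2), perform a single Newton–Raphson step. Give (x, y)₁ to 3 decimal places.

At (-1/2, 2): F = (0.250, -5.000).
Jacobian J = [[10·x + 4·y, 4·x], [y^2 - 4·y, 2·x·y - 4·x - 2·y]].
At the point, J = [[3.000, -2.000], [-4.000, -4.000]] (det J = -20.000).
Solving J·Δ = −F gives Δ = (-0.550, -0.700).
Then the next iterate is (x, y)₁ = (-1.050, 1.300).

(-1.050, 1.300)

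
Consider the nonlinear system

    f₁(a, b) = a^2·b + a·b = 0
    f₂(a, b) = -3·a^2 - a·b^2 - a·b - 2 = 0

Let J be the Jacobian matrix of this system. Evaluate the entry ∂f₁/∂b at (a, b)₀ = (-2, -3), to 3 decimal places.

∂f₁/∂b = a^2 + a.
At (-2, -3) this is 2.000.

2.000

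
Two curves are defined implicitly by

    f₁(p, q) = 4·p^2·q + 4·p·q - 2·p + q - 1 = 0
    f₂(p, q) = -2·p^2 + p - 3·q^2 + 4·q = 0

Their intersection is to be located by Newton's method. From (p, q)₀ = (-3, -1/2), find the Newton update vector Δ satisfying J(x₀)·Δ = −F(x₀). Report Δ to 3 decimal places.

(2.012, -0.344)

At (-3, -1/2): F = (-7.500, -23.750).
Jacobian J = [[8·p·q + 4·q - 2, 4·p^2 + 4·p + 1], [-4·p + 1, -6·q + 4]].
At the point, J = [[8.000, 25.000], [13.000, 7.000]] (det J = -269.000).
Solving J·Δ = −F gives Δ = (2.012, -0.344).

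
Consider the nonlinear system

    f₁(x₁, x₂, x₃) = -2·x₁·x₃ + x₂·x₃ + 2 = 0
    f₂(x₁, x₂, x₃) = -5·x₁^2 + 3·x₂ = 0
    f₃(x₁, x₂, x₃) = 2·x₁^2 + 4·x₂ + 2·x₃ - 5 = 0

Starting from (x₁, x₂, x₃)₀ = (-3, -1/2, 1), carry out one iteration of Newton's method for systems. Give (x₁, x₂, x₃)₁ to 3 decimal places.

At (-3, -1/2, 1): F = (7.500, -46.500, 13.000).
Jacobian J = [[-2·x₃, x₃, -2·x₁ + x₂], [-10·x₁, 3, 0], [4·x₁, 4, 2]].
At the point, J = [[-2.000, 1.000, 5.500], [30.000, 3.000, 0.000], [-12.000, 4.000, 2.000]] (det J = 786.000).
Solving J·Δ = −F gives Δ = (1.399, 1.511, -1.130).
Then the next iterate is (x₁, x₂, x₃)₁ = (-1.601, 1.011, -0.130).

(-1.601, 1.011, -0.130)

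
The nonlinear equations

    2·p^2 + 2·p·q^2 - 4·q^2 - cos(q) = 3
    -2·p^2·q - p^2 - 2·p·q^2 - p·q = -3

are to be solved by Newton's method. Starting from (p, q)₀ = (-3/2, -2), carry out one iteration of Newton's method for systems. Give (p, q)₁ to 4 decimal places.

At (-3/2, -2): F = (-26.083853, 18.7500).
Jacobian J = [[4·p + 2·q^2, 4·p·q - 8·q + sin(q)], [-4·p·q - 2·p - 2·q^2 - q, -2·p^2 - 4·p·q - p]].
At the point, J = [[2.0000, 27.090703], [-15.0000, -15.0000]] (det J = 376.360539).
Solving J·Δ = −F gives Δ = (0.3101, 0.9399).
Then the next iterate is (p, q)₁ = (-1.1899, -1.0601).

(-1.1899, -1.0601)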